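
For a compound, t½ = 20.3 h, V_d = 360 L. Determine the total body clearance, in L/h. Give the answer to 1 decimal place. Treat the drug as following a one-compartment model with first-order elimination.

12.3 L/h

k = ln2 / t½ = 0.693147 / 20.3 = 0.03415 h⁻¹
CL = k × Vd = 0.03415 × 360 = 12.29 L/h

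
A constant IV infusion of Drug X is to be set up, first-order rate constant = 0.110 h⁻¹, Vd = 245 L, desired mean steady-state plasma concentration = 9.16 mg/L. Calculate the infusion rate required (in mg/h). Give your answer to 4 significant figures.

CL = k × Vd = 0.1100 × 245 = 26.95 L/h
At steady state, infusion rate R₀ = Css × CL = 9.16 × 26.95 = 246.9 mg/h

246.9 mg/h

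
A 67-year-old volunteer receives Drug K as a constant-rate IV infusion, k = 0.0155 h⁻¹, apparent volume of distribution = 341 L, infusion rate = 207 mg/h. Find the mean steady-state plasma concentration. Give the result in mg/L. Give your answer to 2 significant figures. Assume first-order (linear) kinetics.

39 mg/L

CL = k × Vd = 0.01550 × 341 = 5.286 L/h
At steady state Css = R₀ / CL = 207 / 5.286 = 39.16 mg/L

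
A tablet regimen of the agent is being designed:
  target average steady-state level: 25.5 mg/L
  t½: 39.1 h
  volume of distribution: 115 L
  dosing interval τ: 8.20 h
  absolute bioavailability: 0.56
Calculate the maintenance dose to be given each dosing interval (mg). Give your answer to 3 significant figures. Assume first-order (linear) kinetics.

k = ln2 / t½ = 0.693147 / 39.1 = 0.01773 h⁻¹
CL = k × Vd = 0.01773 × 115 = 2.039 L/h
At steady state, F × (Dose/τ) = Css × CL.
Dose = Css × CL × τ / F = 25.5 × 2.039 × 8.20 / 0.56 = 761.3 mg

761 mg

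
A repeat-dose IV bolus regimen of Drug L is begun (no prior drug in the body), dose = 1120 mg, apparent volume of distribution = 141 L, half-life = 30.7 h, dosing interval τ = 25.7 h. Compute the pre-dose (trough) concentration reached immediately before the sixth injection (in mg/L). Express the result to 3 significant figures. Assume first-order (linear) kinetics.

C₀ per dose = Dose / Vd = 1120 / 141 = 7.943 mg/L
k = ln2 / t½ = 0.693147 / 30.7 = 0.02258 h⁻¹
Fraction remaining after one interval: r = e^(−kτ) = e^(−0.02258 × 25.7) = 0.5597
Before dose 6, 5 doses have been given (aged 1τ, 2τ, 3τ, 4τ, 5τ).
C_trough = C₀ × (r + r² + … + r^5) = C₀ × r(1−r^5)/(1−r)
        = 7.943 × 0.5597 × (1 − 0.05493) / (1 − 0.5597) = 9.542 mg/L

9.54 mg/L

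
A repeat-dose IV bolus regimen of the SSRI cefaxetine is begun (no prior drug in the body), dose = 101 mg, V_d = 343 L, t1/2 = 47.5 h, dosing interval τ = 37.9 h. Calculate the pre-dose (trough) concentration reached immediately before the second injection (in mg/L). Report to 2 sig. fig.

0.17 mg/L

C₀ per dose = Dose / Vd = 101 / 343 = 0.2945 mg/L
k = ln2 / t½ = 0.693147 / 47.5 = 0.01459 h⁻¹
Fraction remaining after one interval: r = e^(−kτ) = e^(−0.01459 × 37.9) = 0.5752
Before dose 2, 1 dose has been given (aged 1τ).
C_trough = C₀ × r = 0.2945 × 0.5752 = 0.1694 mg/L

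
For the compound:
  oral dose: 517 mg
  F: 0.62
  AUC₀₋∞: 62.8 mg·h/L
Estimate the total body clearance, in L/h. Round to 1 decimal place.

5.1 L/h

CL = F·Dose / AUC = 0.62 × 517 / 62.8 = 5.104 L/h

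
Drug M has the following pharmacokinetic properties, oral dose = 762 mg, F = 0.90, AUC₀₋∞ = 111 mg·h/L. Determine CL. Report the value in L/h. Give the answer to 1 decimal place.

CL = F·Dose / AUC = 0.90 × 762 / 111 = 6.178 L/h

6.2 L/h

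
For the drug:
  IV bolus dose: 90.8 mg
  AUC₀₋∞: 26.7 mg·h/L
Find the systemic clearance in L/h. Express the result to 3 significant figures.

3.40 L/h

CL = Dose / AUC = 90.8 / 26.7 = 3.401 L/h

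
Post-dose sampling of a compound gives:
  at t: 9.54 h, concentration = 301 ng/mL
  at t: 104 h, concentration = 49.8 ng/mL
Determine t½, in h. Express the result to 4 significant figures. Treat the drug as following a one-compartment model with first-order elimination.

k = ln(C₁/C₂) / (t₂ − t₁) = ln(301/49.8) / (104 − 9.54)
  = 1.799 / 94.46 = 0.01905 h⁻¹
t½ = ln2 / k = 0.693147 / 0.01905 = 36.39 h

36.39 h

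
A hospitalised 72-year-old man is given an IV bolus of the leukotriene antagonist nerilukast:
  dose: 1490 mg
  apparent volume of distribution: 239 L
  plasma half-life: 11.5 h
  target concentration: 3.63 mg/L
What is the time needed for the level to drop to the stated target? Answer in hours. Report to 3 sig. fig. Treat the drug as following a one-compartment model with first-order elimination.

8.97 h

C₀ = Dose / Vd = 1490 / 239 = 6.234 mg/L
k = ln2 / t½ = 0.693147 / 11.5 = 0.06027 h⁻¹
t = ln(C₀ / C) / k = ln(6.234 / 3.63) / 0.06027
  = ln(1.717) / 0.06027 = 0.5406 / 0.06027 = 8.970 h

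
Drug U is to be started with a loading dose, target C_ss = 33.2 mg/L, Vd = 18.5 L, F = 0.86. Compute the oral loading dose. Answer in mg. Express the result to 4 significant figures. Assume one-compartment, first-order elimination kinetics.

714.2 mg

LD = Css × Vd / F = 33.2 × 18.5 / 0.86 = 714.2 mg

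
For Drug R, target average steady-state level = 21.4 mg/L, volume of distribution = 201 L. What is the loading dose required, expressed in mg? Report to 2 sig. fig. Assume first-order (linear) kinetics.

4300 mg

LD = Css × Vd = 21.4 × 201 = 4301 mg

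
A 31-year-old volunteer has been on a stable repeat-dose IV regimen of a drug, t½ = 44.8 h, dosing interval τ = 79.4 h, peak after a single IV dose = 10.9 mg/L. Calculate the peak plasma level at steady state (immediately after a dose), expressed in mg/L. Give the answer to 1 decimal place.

15.4 mg/L

k = ln2 / t½ = 0.693147 / 44.8 = 0.01547 h⁻¹
e^(−kτ) = e^(−0.01547 × 79.4) = 0.2928
Accumulation ratio R = 1 / (1 − e^(−kτ)) = 1 / (1 − 0.2928) = 1.414
Steady-state peak = C₀ × R = 10.9 × 1.414 = 15.41 mg/L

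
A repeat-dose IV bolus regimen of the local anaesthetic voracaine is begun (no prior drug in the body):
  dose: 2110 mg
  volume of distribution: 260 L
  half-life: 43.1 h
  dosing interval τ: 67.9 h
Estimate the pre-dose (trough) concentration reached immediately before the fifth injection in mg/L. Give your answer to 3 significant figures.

4.05 mg/L

C₀ per dose = Dose / Vd = 2110 / 260 = 8.115 mg/L
k = ln2 / t½ = 0.693147 / 43.1 = 0.01608 h⁻¹
Fraction remaining after one interval: r = e^(−kτ) = e^(−0.01608 × 67.9) = 0.3356
Before dose 5, 4 doses have been given (aged 1τ, 2τ, 3τ, 4τ).
C_trough = C₀ × (r + r² + … + r^4) = C₀ × r(1−r^4)/(1−r)
        = 8.115 × 0.3356 × (1 − 0.01268) / (1 − 0.3356) = 4.047 mg/L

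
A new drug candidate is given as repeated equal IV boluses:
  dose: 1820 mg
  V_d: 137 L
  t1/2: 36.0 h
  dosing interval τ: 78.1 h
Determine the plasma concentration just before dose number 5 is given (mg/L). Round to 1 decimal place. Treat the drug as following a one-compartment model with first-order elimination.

3.8 mg/L

C₀ per dose = Dose / Vd = 1820 / 137 = 13.28 mg/L
k = ln2 / t½ = 0.693147 / 36.0 = 0.01925 h⁻¹
Fraction remaining after one interval: r = e^(−kτ) = e^(−0.01925 × 78.1) = 0.2224
Before dose 5, 4 doses have been given (aged 1τ, 2τ, 3τ, 4τ).
C_trough = C₀ × (r + r² + … + r^4) = C₀ × r(1−r^4)/(1−r)
        = 13.28 × 0.2224 × (1 − 0.002446) / (1 − 0.2224) = 3.789 mg/L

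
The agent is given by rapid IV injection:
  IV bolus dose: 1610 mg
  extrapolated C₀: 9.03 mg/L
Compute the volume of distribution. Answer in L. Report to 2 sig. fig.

Vd = Dose / C₀ = 1610 / 9.03 = 178.3 L

180 L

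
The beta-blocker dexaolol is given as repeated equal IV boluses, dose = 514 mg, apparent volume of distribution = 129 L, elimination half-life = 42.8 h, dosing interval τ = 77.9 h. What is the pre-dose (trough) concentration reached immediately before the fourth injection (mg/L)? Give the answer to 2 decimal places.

C₀ per dose = Dose / Vd = 514 / 129 = 3.984 mg/L
k = ln2 / t½ = 0.693147 / 42.8 = 0.01620 h⁻¹
Fraction remaining after one interval: r = e^(−kτ) = e^(−0.01620 × 77.9) = 0.2831
Before dose 4, 3 doses have been given (aged 1τ, 2τ, 3τ).
C_trough = C₀ × (r + r² + … + r^3) = C₀ × r(1−r^3)/(1−r)
        = 3.984 × 0.2831 × (1 − 0.02269) / (1 − 0.2831) = 1.538 mg/L

1.54 mg/L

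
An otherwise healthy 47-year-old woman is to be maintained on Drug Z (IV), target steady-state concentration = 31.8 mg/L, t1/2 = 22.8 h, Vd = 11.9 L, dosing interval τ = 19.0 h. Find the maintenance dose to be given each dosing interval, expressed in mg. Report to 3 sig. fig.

k = ln2 / t½ = 0.693147 / 22.8 = 0.03040 h⁻¹
CL = k × Vd = 0.03040 × 11.9 = 0.3618 L/h
At steady state, Dose/τ = Css × CL.
Dose = Css × CL × τ = 31.8 × 0.3618 × 19.0 = 218.6 mg

219 mg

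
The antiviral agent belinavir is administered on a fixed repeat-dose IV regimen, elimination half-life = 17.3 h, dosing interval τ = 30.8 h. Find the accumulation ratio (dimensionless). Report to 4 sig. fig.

k = ln2 / t½ = 0.693147 / 17.3 = 0.04007 h⁻¹
e^(−kτ) = e^(−0.04007 × 30.8) = 0.2911
Accumulation ratio R = 1 / (1 − e^(−kτ)) = 1 / (1 − 0.2911) = 1.411

1.411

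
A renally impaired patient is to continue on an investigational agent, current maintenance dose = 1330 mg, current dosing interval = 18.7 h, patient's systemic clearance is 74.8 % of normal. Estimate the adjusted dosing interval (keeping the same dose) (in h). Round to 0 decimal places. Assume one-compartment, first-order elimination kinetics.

To keep the same average steady-state level, dosing rate must scale with clearance.
CL ratio = 74.8 / 100 = 0.7480
New interval (same dose) = 18.7 / 0.7480 = 25.00 h

25 h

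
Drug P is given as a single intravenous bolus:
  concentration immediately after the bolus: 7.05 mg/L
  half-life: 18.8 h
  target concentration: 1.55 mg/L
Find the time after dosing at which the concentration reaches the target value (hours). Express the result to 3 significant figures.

41.1 h

k = ln2 / t½ = 0.693147 / 18.8 = 0.03687 h⁻¹
t = ln(C₀ / C) / k = ln(7.050 / 1.55) / 0.03687
  = ln(4.548) / 0.03687 = 1.515 / 0.03687 = 41.09 h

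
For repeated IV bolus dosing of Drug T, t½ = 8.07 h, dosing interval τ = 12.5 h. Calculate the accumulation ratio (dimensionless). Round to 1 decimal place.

1.5

k = ln2 / t½ = 0.693147 / 8.07 = 0.08589 h⁻¹
e^(−kτ) = e^(−0.08589 × 12.5) = 0.3418
Accumulation ratio R = 1 / (1 − e^(−kτ)) = 1 / (1 − 0.3418) = 1.519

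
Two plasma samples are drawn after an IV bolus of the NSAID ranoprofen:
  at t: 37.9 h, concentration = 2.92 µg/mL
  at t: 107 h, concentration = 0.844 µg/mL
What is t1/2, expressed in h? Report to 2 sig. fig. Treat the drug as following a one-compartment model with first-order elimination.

k = ln(C₁/C₂) / (t₂ − t₁) = ln(2.92/0.844) / (107 − 37.9)
  = 1.241 / 69.10 = 0.01796 h⁻¹
t½ = ln2 / k = 0.693147 / 0.01796 = 38.59 h

39 h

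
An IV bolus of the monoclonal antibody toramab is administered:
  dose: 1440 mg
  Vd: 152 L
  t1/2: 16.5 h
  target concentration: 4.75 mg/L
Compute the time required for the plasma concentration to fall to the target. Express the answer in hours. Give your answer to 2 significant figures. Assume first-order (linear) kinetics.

C₀ = Dose / Vd = 1440 / 152 = 9.474 mg/L
k = ln2 / t½ = 0.693147 / 16.5 = 0.04201 h⁻¹
t = ln(C₀ / C) / k = ln(9.474 / 4.75) / 0.04201
  = ln(1.995) / 0.04201 = 0.6906 / 0.04201 = 16.44 h

16 h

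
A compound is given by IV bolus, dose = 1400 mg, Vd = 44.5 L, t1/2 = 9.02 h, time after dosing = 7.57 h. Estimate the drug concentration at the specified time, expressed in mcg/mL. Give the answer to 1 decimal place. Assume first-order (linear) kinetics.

C₀ = Dose / Vd = 1400 / 44.5 = 31.46 mg/L
k = ln2 / t½ = 0.693147 / 9.02 = 0.07685 h⁻¹
C = C₀ · e^(−k·t) = 31.46 × e^(−0.07685 × 7.57)
  = 31.46 × 0.5589 = 17.58 mg/L
(17.58 mg/L = 17.58 mcg/mL)

17.6 mcg/mL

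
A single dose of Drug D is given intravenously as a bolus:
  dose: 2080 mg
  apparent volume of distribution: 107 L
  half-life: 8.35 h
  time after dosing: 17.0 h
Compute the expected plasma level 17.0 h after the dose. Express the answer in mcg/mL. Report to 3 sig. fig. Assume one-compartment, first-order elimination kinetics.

C₀ = Dose / Vd = 2080 / 107 = 19.44 mg/L
k = ln2 / t½ = 0.693147 / 8.35 = 0.08301 h⁻¹
C = C₀ · e^(−k·t) = 19.44 × e^(−0.08301 × 17.0)
  = 19.44 × 0.2439 = 4.741 mg/L
(4.741 mg/L = 4.741 mcg/mL)

4.74 mcg/mL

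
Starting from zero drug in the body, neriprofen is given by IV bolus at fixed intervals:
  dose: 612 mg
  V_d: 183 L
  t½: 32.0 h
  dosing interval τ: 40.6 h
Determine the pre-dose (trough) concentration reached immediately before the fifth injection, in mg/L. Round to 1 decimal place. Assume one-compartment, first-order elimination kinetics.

C₀ per dose = Dose / Vd = 612 / 183 = 3.344 mg/L
k = ln2 / t½ = 0.693147 / 32.0 = 0.02166 h⁻¹
Fraction remaining after one interval: r = e^(−kτ) = e^(−0.02166 × 40.6) = 0.4150
Before dose 5, 4 doses have been given (aged 1τ, 2τ, 3τ, 4τ).
C_trough = C₀ × (r + r² + … + r^4) = C₀ × r(1−r^4)/(1−r)
        = 3.344 × 0.4150 × (1 − 0.02966) / (1 − 0.4150) = 2.302 mg/L

2.3 mg/L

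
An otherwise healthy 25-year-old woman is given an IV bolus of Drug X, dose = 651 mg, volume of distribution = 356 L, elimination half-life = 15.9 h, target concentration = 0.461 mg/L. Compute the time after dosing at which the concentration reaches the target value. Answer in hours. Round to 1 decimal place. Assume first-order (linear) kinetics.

31.6 h

C₀ = Dose / Vd = 651.0 / 356 = 1.829 mg/L
k = ln2 / t½ = 0.693147 / 15.9 = 0.04359 h⁻¹
t = ln(C₀ / C) / k = ln(1.829 / 0.461) / 0.04359
  = ln(3.967) / 0.04359 = 1.378 / 0.04359 = 31.61 h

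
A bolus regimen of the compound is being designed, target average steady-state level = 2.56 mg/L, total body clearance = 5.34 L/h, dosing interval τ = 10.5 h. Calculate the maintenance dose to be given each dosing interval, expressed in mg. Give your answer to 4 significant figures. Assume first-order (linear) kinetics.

143.5 mg

At steady state, Dose/τ = Css × CL.
Dose = Css × CL × τ = 2.56 × 5.340 × 10.5 = 143.5 mg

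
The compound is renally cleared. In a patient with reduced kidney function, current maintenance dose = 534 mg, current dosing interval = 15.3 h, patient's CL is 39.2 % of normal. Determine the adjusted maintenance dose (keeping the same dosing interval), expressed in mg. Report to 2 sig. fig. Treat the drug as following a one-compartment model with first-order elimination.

To keep the same average steady-state level, dosing rate must scale with clearance.
CL ratio = 39.2 / 100 = 0.3920
New dose (same interval) = 534 × 0.3920 = 209.3 mg

210 mg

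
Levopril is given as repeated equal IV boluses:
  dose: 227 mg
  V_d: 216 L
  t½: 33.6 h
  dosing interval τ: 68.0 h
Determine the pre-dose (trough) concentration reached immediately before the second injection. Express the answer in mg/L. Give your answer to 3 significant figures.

0.258 mg/L

C₀ per dose = Dose / Vd = 227 / 216 = 1.051 mg/L
k = ln2 / t½ = 0.693147 / 33.6 = 0.02063 h⁻¹
Fraction remaining after one interval: r = e^(−kτ) = e^(−0.02063 × 68.0) = 0.2459
Before dose 2, 1 dose has been given (aged 1τ).
C_trough = C₀ × r = 1.051 × 0.2459 = 0.2584 mg/L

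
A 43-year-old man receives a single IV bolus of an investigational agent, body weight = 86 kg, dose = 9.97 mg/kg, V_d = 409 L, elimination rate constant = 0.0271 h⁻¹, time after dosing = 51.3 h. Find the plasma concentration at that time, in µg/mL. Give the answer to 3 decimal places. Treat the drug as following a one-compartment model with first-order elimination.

Total dose = 9.97 × 86 = 857.4 mg
C₀ = Dose / Vd = 857.4 / 409 = 2.096 mg/L
C = C₀ · e^(−k·t) = 2.096 × e^(−0.02710 × 51.3)
  = 2.096 × 0.2490 = 0.5219 mg/L
(0.5219 mg/L = 0.5219 µg/mL)

0.522 µg/mL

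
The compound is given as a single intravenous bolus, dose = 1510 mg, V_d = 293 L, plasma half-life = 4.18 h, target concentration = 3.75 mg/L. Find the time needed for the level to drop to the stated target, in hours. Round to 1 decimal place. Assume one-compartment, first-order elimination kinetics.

1.9 h

C₀ = Dose / Vd = 1510 / 293 = 5.154 mg/L
k = ln2 / t½ = 0.693147 / 4.18 = 0.1658 h⁻¹
t = ln(C₀ / C) / k = ln(5.154 / 3.75) / 0.1658
  = ln(1.374) / 0.1658 = 0.3177 / 0.1658 = 1.916 h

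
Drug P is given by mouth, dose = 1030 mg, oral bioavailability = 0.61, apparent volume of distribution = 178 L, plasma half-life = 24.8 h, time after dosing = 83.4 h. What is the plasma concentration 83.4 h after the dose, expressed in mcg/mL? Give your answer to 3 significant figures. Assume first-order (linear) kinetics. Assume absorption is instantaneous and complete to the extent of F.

Amount reaching circulation = F × Dose = 0.61 × 1030 = 628.3 mg
C₀ = F·Dose / Vd = 628.3 / 178 = 3.530 mg/L
k = ln2 / t½ = 0.693147 / 24.8 = 0.02795 h⁻¹
C = C₀ · e^(−k·t) = 3.530 × e^(−0.02795 × 83.4)
  = 3.530 × 0.09720 = 0.3431 mg/L
(0.3431 mg/L = 0.3431 mcg/mL)

0.343 mcg/mL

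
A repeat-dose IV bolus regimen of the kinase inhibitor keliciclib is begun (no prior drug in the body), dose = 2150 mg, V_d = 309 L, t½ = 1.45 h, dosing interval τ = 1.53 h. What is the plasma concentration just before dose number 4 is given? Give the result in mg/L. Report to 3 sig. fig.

C₀ per dose = Dose / Vd = 2150 / 309 = 6.958 mg/L
k = ln2 / t½ = 0.693147 / 1.45 = 0.4780 h⁻¹
Fraction remaining after one interval: r = e^(−kτ) = e^(−0.4780 × 1.53) = 0.4813
Before dose 4, 3 doses have been given (aged 1τ, 2τ, 3τ).
C_trough = C₀ × (r + r² + … + r^3) = C₀ × r(1−r^3)/(1−r)
        = 6.958 × 0.4813 × (1 − 0.1115) / (1 − 0.4813) = 5.736 mg/L

5.74 mg/L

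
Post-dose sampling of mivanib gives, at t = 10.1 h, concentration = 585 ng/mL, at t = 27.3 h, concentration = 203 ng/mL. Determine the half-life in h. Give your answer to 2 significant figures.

11 h

k = ln(C₁/C₂) / (t₂ − t₁) = ln(585/203) / (27.3 − 10.1)
  = 1.058 / 17.20 = 0.06151 h⁻¹
t½ = ln2 / k = 0.693147 / 0.06151 = 11.27 h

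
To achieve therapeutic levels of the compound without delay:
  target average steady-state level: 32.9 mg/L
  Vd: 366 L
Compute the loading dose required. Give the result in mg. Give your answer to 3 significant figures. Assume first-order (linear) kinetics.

12000 mg

LD = Css × Vd = 32.9 × 366 = 12040 mg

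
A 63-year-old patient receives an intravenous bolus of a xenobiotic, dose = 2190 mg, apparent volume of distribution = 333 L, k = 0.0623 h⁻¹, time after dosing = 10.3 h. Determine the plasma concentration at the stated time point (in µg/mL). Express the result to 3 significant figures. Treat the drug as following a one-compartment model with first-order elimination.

3.46 µg/mL

C₀ = Dose / Vd = 2190 / 333 = 6.577 mg/L
C = C₀ · e^(−k·t) = 6.577 × e^(−0.06230 × 10.3)
  = 6.577 × 0.5264 = 3.462 mg/L
(3.462 mg/L = 3.462 µg/mL)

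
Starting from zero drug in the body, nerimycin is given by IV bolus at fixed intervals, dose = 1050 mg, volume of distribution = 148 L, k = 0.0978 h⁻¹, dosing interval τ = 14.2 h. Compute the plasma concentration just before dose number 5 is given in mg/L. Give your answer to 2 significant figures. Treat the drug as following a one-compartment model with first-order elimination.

2.3 mg/L

C₀ per dose = Dose / Vd = 1050 / 148 = 7.095 mg/L
Fraction remaining after one interval: r = e^(−kτ) = e^(−0.09780 × 14.2) = 0.2494
Before dose 5, 4 doses have been given (aged 1τ, 2τ, 3τ, 4τ).
C_trough = C₀ × (r + r² + … + r^4) = C₀ × r(1−r^4)/(1−r)
        = 7.095 × 0.2494 × (1 − 0.003869) / (1 − 0.2494) = 2.348 mg/L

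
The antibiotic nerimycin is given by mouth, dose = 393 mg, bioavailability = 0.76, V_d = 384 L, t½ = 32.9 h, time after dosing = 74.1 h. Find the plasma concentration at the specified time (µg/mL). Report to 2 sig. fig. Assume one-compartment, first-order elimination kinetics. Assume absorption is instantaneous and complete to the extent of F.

0.16 µg/mL

Amount reaching circulation = F × Dose = 0.76 × 393.0 = 298.7 mg
C₀ = F·Dose / Vd = 298.7 / 384 = 0.7779 mg/L
k = ln2 / t½ = 0.693147 / 32.9 = 0.02107 h⁻¹
C = C₀ · e^(−k·t) = 0.7779 × e^(−0.02107 × 74.1)
  = 0.7779 × 0.2099 = 0.1633 mg/L
(0.1633 mg/L = 0.1633 µg/mL)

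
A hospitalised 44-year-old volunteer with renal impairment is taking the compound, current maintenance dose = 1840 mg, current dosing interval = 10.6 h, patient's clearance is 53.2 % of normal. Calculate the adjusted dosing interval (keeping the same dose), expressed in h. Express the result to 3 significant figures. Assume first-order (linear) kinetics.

To keep the same average steady-state level, dosing rate must scale with clearance.
CL ratio = 53.2 / 100 = 0.5320
New interval (same dose) = 10.6 / 0.5320 = 19.92 h

19.9 h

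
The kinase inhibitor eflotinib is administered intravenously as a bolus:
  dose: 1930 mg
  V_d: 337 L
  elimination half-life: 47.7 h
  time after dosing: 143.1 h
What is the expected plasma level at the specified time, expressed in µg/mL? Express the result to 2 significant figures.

0.72 µg/mL

C₀ = Dose / Vd = 1930 / 337 = 5.727 mg/L
k = ln2 / t½ = 0.693147 / 47.7 = 0.01453 h⁻¹
t / t½ = 143.1 / 47.7 = 3 half-lives
C = C₀ × (1/2)^3 = 5.727 × 0.1250 = 0.7159 mg/L
(0.7159 mg/L = 0.7159 µg/mL)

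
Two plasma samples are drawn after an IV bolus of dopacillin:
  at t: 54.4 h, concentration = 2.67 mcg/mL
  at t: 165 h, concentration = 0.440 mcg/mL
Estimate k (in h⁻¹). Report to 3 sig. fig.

0.0163 h⁻¹

k = ln(C₁/C₂) / (t₂ − t₁) = ln(2.67/0.440) / (165 − 54.4)
  = 1.803 / 110.6 = 0.01630 h⁻¹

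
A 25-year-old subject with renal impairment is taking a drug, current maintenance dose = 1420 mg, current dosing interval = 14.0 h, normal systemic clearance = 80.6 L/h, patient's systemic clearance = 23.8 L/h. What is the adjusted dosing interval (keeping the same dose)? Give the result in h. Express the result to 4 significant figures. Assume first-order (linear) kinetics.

To keep the same average steady-state level, dosing rate must scale with clearance.
CL ratio = 23.8 / 80.6 = 0.2953
New interval (same dose) = 14.0 / 0.2953 = 47.41 h

47.41 h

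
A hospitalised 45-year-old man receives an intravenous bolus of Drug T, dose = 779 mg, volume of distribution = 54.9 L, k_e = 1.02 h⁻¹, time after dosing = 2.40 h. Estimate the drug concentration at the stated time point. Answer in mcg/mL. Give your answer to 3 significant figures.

C₀ = Dose / Vd = 779.0 / 54.9 = 14.19 mg/L
C = C₀ · e^(−k·t) = 14.19 × e^(−1.020 × 2.40)
  = 14.19 × 0.08647 = 1.227 mg/L
(1.227 mg/L = 1.227 mcg/mL)

1.23 mcg/mL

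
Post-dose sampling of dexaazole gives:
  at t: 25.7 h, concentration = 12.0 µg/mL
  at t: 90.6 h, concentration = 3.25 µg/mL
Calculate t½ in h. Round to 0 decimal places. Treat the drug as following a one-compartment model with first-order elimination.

34 h

k = ln(C₁/C₂) / (t₂ − t₁) = ln(12.0/3.25) / (90.6 − 25.7)
  = 1.306 / 64.90 = 0.02012 h⁻¹
t½ = ln2 / k = 0.693147 / 0.02012 = 34.45 h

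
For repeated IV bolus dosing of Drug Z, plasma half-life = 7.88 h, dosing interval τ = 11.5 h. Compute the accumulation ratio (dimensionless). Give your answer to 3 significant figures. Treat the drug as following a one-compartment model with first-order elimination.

k = ln2 / t½ = 0.693147 / 7.88 = 0.08796 h⁻¹
e^(−kτ) = e^(−0.08796 × 11.5) = 0.3637
Accumulation ratio R = 1 / (1 − e^(−kτ)) = 1 / (1 − 0.3637) = 1.572

1.57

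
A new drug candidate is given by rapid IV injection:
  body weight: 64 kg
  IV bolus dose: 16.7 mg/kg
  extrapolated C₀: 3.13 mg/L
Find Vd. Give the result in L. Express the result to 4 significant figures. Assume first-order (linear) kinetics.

Dose = 16.7 × 64 = 1069 mg
Vd = Dose / C₀ = 1069 / 3.13 = 341.5 L

341.5 L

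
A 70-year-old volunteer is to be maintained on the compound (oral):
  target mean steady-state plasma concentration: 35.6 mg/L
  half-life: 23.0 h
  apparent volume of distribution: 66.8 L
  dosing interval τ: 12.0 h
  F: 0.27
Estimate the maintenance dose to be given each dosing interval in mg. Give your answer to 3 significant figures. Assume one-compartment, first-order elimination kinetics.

3190 mg

k = ln2 / t½ = 0.693147 / 23.0 = 0.03014 h⁻¹
CL = k × Vd = 0.03014 × 66.8 = 2.013 L/h
At steady state, F × (Dose/τ) = Css × CL.
Dose = Css × CL × τ / F = 35.6 × 2.013 × 12.0 / 0.27 = 3185 mg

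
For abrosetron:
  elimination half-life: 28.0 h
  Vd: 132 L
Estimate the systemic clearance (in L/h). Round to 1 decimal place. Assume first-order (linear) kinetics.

3.3 L/h

k = ln2 / t½ = 0.693147 / 28.0 = 0.02476 h⁻¹
CL = k × Vd = 0.02476 × 132 = 3.268 L/h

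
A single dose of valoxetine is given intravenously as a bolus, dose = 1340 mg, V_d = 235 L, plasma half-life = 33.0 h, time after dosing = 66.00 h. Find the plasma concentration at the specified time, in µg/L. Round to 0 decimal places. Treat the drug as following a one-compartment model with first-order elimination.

1426 µg/L

C₀ = Dose / Vd = 1340 / 235 = 5.702 mg/L
k = ln2 / t½ = 0.693147 / 33.0 = 0.02100 h⁻¹
t / t½ = 66.00 / 33.0 = 2 half-lives
C = C₀ × (1/2)^2 = 5.702 × 0.2500 = 1.426 mg/L
Convert: 1.426 mg/L × 1000 = 1426 µg/L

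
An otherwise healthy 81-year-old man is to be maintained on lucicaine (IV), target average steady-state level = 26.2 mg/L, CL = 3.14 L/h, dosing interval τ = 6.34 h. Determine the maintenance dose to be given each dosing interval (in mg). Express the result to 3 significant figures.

At steady state, Dose/τ = Css × CL.
Dose = Css × CL × τ = 26.2 × 3.140 × 6.34 = 521.6 mg

522 mg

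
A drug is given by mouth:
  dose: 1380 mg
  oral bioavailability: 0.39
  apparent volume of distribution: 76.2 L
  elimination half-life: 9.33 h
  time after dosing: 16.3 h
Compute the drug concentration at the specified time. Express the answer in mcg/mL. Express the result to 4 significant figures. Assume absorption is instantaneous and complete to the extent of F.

Amount reaching circulation = F × Dose = 0.39 × 1380 = 538.2 mg
C₀ = F·Dose / Vd = 538.2 / 76.2 = 7.063 mg/L
k = ln2 / t½ = 0.693147 / 9.33 = 0.07429 h⁻¹
C = C₀ · e^(−k·t) = 7.063 × e^(−0.07429 × 16.3)
  = 7.063 × 0.2979 = 2.104 mg/L
(2.104 mg/L = 2.104 mcg/mL)

2.104 mcg/mL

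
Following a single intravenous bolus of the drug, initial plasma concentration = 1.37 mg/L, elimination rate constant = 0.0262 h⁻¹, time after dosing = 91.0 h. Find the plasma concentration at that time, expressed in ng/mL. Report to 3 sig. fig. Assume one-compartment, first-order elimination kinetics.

126 ng/mL

C = C₀ · e^(−k·t) = 1.370 × e^(−0.02620 × 91.0)
  = 1.370 × 0.09216 = 0.1263 mg/L
Convert: 0.1263 mg/L × 1000 = 126.3 ng/mL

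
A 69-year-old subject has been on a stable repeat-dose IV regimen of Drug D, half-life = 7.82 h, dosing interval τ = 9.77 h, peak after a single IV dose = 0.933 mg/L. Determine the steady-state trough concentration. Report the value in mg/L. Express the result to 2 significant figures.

k = ln2 / t½ = 0.693147 / 7.82 = 0.08864 h⁻¹
e^(−kτ) = e^(−0.08864 × 9.77) = 0.4206
Accumulation ratio R = 1 / (1 − e^(−kτ)) = 1 / (1 − 0.4206) = 1.726
Steady-state trough = C₀ × R × e^(−kτ) = 0.933 × 1.726 × 0.4206 = 0.6773 mg/L

0.68 mg/L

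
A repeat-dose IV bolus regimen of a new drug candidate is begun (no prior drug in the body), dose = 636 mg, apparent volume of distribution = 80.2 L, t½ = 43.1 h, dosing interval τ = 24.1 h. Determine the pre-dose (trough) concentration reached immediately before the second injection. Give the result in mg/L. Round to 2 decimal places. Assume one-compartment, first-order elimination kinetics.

C₀ per dose = Dose / Vd = 636 / 80.2 = 7.930 mg/L
k = ln2 / t½ = 0.693147 / 43.1 = 0.01608 h⁻¹
Fraction remaining after one interval: r = e^(−kτ) = e^(−0.01608 × 24.1) = 0.6787
Before dose 2, 1 dose has been given (aged 1τ).
C_trough = C₀ × r = 7.930 × 0.6787 = 5.382 mg/L

5.38 mg/L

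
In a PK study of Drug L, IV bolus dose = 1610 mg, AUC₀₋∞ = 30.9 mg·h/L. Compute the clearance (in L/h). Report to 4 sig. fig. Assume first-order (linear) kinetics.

52.10 L/h

CL = Dose / AUC = 1610 / 30.9 = 52.10 L/h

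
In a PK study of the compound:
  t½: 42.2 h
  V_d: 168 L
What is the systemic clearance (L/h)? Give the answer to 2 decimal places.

2.76 L/h

k = ln2 / t½ = 0.693147 / 42.2 = 0.01643 h⁻¹
CL = k × Vd = 0.01643 × 168 = 2.760 L/h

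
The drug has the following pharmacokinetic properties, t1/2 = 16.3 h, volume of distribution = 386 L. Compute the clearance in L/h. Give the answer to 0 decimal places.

16 L/h

k = ln2 / t½ = 0.693147 / 16.3 = 0.04252 h⁻¹
CL = k × Vd = 0.04252 × 386 = 16.41 L/h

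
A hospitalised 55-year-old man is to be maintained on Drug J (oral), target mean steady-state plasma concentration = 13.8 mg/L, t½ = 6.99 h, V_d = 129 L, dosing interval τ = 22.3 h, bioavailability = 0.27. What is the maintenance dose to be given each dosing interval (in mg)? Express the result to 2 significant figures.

k = ln2 / t½ = 0.693147 / 6.99 = 0.09916 h⁻¹
CL = k × Vd = 0.09916 × 129 = 12.79 L/h
At steady state, F × (Dose/τ) = Css × CL.
Dose = Css × CL × τ / F = 13.8 × 12.79 × 22.3 / 0.27 = 14580 mg

15000 mg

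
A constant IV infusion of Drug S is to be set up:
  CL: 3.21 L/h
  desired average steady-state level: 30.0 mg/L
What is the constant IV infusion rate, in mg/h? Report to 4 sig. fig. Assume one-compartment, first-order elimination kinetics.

At steady state, infusion rate R₀ = Css × CL = 30.0 × 3.210 = 96.30 mg/h

96.30 mg/h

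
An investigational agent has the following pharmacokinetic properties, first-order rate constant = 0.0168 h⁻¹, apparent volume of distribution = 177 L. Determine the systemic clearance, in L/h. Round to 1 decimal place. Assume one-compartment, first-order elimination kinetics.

3.0 L/h

CL = k × Vd = 0.0168 × 177 = 2.974 L/h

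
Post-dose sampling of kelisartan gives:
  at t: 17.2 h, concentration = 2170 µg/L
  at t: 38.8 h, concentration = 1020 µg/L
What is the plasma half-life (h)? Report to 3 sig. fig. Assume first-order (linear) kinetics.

k = ln(C₁/C₂) / (t₂ − t₁) = ln(2170/1020) / (38.8 − 17.2)
  = 0.7549 / 21.60 = 0.03495 h⁻¹
t½ = ln2 / k = 0.693147 / 0.03495 = 19.83 h

19.8 h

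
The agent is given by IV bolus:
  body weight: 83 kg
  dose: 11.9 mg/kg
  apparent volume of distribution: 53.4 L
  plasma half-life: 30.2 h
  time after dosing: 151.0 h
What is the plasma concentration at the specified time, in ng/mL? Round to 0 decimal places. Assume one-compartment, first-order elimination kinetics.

Total dose = 11.9 × 83 = 987.7 mg
C₀ = Dose / Vd = 987.7 / 53.4 = 18.50 mg/L
k = ln2 / t½ = 0.693147 / 30.2 = 0.02295 h⁻¹
t / t½ = 151.0 / 30.2 = 5 half-lives
C = C₀ × (1/2)^5 = 18.50 × 0.03125 = 0.5781 mg/L
Convert: 0.5781 mg/L × 1000 = 578.1 ng/mL

578 ng/mL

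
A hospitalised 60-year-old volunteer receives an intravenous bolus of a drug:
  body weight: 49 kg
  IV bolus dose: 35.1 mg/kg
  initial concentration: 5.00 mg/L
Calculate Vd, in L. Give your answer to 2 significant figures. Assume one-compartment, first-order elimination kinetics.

Dose = 35.1 × 49 = 1720 mg
Vd = Dose / C₀ = 1720 / 5.00 = 344.0 L

340 L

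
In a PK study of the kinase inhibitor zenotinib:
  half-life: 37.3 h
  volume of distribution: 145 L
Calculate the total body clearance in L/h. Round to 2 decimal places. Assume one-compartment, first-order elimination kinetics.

k = ln2 / t½ = 0.693147 / 37.3 = 0.01858 h⁻¹
CL = k × Vd = 0.01858 × 145 = 2.694 L/h

2.69 L/h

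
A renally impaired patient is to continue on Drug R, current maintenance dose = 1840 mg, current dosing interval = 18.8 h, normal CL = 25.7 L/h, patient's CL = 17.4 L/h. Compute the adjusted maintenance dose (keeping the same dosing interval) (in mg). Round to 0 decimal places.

1246 mg

To keep the same average steady-state level, dosing rate must scale with clearance.
CL ratio = 17.4 / 25.7 = 0.6770
New dose (same interval) = 1840 × 0.6770 = 1246 mg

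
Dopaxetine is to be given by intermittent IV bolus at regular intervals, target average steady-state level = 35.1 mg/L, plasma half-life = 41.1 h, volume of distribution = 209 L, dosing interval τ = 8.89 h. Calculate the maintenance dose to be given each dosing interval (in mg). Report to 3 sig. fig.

k = ln2 / t½ = 0.693147 / 41.1 = 0.01686 h⁻¹
CL = k × Vd = 0.01686 × 209 = 3.524 L/h
At steady state, Dose/τ = Css × CL.
Dose = Css × CL × τ = 35.1 × 3.524 × 8.89 = 1100 mg

1100 mg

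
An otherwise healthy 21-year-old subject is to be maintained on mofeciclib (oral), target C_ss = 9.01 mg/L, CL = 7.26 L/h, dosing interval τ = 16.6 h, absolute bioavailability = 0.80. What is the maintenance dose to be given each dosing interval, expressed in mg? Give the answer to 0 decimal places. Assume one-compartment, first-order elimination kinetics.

At steady state, F × (Dose/τ) = Css × CL.
Dose = Css × CL × τ / F = 9.01 × 7.260 × 16.6 / 0.80 = 1357 mg

1357 mg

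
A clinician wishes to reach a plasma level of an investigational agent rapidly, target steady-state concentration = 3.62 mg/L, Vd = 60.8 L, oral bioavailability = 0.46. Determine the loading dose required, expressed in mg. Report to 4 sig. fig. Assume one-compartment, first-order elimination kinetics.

478.5 mg

LD = Css × Vd / F = 3.62 × 60.8 / 0.46 = 478.5 mg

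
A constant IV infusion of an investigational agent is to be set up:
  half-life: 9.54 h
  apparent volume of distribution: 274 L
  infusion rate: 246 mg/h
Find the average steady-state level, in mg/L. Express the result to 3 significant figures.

k = ln2 / t½ = 0.693147 / 9.54 = 0.07266 h⁻¹
CL = k × Vd = 0.07266 × 274 = 19.91 L/h
At steady state Css = R₀ / CL = 246 / 19.91 = 12.36 mg/L

12.4 mg/L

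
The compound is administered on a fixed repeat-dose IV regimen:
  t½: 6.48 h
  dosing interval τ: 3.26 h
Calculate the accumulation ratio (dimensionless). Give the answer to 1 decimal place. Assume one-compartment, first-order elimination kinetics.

k = ln2 / t½ = 0.693147 / 6.48 = 0.1070 h⁻¹
e^(−kτ) = e^(−0.1070 × 3.26) = 0.7055
Accumulation ratio R = 1 / (1 − e^(−kτ)) = 1 / (1 − 0.7055) = 3.396

3.4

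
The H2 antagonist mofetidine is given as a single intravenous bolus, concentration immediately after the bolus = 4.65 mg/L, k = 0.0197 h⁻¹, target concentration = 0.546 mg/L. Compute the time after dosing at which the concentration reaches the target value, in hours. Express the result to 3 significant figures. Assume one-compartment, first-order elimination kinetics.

t = ln(C₀ / C) / k = ln(4.650 / 0.546) / 0.01970
  = ln(8.516) / 0.01970 = 2.142 / 0.01970 = 108.7 h

109 h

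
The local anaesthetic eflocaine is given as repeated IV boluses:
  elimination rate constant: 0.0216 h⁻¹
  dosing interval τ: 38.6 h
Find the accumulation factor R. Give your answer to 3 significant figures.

e^(−kτ) = e^(−0.02160 × 38.6) = 0.4344
Accumulation ratio R = 1 / (1 − e^(−kτ)) = 1 / (1 − 0.4344) = 1.768

1.77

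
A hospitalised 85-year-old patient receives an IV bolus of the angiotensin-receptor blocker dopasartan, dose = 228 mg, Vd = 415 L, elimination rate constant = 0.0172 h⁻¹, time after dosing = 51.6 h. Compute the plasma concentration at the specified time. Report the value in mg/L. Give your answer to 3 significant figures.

C₀ = Dose / Vd = 228.0 / 415 = 0.5494 mg/L
C = C₀ · e^(−k·t) = 0.5494 × e^(−0.01720 × 51.6)
  = 0.5494 × 0.4117 = 0.2262 mg/L

0.226 mg/L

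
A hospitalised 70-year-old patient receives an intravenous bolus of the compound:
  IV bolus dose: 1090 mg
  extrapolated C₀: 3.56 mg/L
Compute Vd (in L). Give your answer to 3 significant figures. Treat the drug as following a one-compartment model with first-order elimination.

Vd = Dose / C₀ = 1090 / 3.56 = 306.2 L

306 L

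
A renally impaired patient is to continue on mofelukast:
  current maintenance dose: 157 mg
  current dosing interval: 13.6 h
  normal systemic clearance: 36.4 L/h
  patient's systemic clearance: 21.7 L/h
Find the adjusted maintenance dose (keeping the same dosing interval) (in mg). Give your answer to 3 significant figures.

To keep the same average steady-state level, dosing rate must scale with clearance.
CL ratio = 21.7 / 36.4 = 0.5962
New dose (same interval) = 157 × 0.5962 = 93.60 mg

93.6 mg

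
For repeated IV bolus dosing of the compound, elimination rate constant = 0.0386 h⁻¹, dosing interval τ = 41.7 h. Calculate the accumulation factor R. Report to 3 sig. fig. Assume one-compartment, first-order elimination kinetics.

e^(−kτ) = e^(−0.03860 × 41.7) = 0.2000
Accumulation ratio R = 1 / (1 − e^(−kτ)) = 1 / (1 − 0.2000) = 1.250

1.25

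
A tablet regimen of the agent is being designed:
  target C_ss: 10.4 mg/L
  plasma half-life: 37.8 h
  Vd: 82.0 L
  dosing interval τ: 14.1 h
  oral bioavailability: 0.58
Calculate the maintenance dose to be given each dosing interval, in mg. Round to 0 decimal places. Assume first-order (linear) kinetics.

380 mg

k = ln2 / t½ = 0.693147 / 37.8 = 0.01834 h⁻¹
CL = k × Vd = 0.01834 × 82.0 = 1.504 L/h
At steady state, F × (Dose/τ) = Css × CL.
Dose = Css × CL × τ / F = 10.4 × 1.504 × 14.1 / 0.58 = 380.3 mg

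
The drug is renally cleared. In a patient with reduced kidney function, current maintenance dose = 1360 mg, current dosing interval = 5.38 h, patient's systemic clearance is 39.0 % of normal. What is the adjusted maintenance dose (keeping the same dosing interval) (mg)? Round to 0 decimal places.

530 mg

To keep the same average steady-state level, dosing rate must scale with clearance.
CL ratio = 39.0 / 100 = 0.3900
New dose (same interval) = 1360 × 0.3900 = 530.4 mg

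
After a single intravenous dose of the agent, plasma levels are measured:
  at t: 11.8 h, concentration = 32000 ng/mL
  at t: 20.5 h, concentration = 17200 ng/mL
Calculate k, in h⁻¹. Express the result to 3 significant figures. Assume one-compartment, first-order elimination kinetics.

k = ln(C₁/C₂) / (t₂ − t₁) = ln(32000/17200) / (20.5 − 11.8)
  = 0.6208 / 8.700 = 0.07136 h⁻¹

0.0714 h⁻¹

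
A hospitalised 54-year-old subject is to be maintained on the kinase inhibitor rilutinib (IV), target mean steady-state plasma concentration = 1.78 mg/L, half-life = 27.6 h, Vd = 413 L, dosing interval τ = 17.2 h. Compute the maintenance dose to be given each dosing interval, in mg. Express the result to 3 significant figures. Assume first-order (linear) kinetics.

318 mg

k = ln2 / t½ = 0.693147 / 27.6 = 0.02511 h⁻¹
CL = k × Vd = 0.02511 × 413 = 10.37 L/h
At steady state, Dose/τ = Css × CL.
Dose = Css × CL × τ = 1.78 × 10.37 × 17.2 = 317.5 mg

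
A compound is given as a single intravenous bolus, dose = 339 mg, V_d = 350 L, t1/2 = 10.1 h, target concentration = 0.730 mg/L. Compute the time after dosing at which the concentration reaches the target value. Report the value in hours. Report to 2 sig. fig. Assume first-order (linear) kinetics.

C₀ = Dose / Vd = 339.0 / 350 = 0.9686 mg/L
k = ln2 / t½ = 0.693147 / 10.1 = 0.06863 h⁻¹
t = ln(C₀ / C) / k = ln(0.9686 / 0.730) / 0.06863
  = ln(1.327) / 0.06863 = 0.2829 / 0.06863 = 4.122 h

4.1 h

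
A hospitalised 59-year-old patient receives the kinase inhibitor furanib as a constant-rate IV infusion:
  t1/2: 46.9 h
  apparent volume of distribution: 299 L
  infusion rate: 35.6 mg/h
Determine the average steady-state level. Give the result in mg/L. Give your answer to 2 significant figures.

8.1 mg/L

k = ln2 / t½ = 0.693147 / 46.9 = 0.01478 h⁻¹
CL = k × Vd = 0.01478 × 299 = 4.419 L/h
At steady state Css = R₀ / CL = 35.6 / 4.419 = 8.056 mg/L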